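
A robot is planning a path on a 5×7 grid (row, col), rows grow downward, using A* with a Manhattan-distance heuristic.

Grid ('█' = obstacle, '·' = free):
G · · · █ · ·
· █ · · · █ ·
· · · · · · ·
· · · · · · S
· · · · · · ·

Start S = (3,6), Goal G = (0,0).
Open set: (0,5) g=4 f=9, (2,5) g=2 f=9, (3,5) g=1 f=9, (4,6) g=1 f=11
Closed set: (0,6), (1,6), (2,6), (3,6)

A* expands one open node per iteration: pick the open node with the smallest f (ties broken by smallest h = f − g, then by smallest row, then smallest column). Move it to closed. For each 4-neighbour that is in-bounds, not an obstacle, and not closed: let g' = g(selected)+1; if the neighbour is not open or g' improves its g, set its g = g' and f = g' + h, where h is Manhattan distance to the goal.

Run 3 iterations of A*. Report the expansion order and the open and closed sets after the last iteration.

step 1: expand (0,5) (f=9, h=5) → closed; open now [(2,5) g=2 f=9, (3,5) g=1 f=9, (4,6) g=1 f=11]
step 2: expand (2,5) (f=9, h=7) → closed; open now [(2,4) g=3 f=9, (3,5) g=1 f=9, (4,6) g=1 f=11]
step 3: expand (2,4) (f=9, h=6) → closed; open now [(1,4) g=4 f=9, (2,3) g=4 f=9, (3,4) g=4 f=11, (3,5) g=1 f=9, (4,6) g=1 f=11]

order=[(0,5) → (2,5) → (2,4)]; open=[(1,4) g=4 f=9, (2,3) g=4 f=9, (3,4) g=4 f=11, (3,5) g=1 f=9, (4,6) g=1 f=11]; closed=[(0,5), (0,6), (1,6), (2,4), (2,5), (2,6), (3,6)]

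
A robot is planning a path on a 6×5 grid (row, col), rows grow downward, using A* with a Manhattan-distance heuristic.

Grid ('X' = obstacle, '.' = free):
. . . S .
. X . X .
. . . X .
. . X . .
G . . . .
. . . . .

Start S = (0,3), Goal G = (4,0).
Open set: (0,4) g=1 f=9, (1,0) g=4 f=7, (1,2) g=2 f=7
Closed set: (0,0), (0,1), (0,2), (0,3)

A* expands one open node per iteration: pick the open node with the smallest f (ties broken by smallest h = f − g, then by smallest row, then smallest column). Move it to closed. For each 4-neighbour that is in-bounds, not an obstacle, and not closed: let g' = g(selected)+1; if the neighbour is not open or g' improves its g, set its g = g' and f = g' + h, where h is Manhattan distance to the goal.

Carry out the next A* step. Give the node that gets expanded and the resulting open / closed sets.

step 1: expand (1,0) (f=7, h=3) → closed; open now [(0,4) g=1 f=9, (1,2) g=2 f=7, (2,0) g=5 f=7]

expanded=(1,0); open=[(0,4) g=1 f=9, (1,2) g=2 f=7, (2,0) g=5 f=7]; closed=[(0,0), (0,1), (0,2), (0,3), (1,0)]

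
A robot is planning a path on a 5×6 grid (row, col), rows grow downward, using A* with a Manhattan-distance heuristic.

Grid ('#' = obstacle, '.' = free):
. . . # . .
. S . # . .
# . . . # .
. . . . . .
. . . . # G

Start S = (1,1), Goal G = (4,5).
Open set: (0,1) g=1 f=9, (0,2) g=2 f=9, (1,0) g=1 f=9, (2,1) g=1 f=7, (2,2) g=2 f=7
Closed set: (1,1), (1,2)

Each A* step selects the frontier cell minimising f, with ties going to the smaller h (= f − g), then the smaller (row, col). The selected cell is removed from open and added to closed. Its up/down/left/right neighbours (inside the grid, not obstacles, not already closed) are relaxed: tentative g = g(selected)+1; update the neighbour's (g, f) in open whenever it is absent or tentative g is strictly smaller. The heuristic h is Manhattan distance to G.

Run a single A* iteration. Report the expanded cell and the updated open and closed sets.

step 1: expand (2,2) (f=7, h=5) → closed; open now [(0,1) g=1 f=9, (0,2) g=2 f=9, (1,0) g=1 f=9, (2,1) g=1 f=7, (2,3) g=3 f=7, (3,2) g=3 f=7]

expanded=(2,2); open=[(0,1) g=1 f=9, (0,2) g=2 f=9, (1,0) g=1 f=9, (2,1) g=1 f=7, (2,3) g=3 f=7, (3,2) g=3 f=7]; closed=[(1,1), (1,2), (2,2)]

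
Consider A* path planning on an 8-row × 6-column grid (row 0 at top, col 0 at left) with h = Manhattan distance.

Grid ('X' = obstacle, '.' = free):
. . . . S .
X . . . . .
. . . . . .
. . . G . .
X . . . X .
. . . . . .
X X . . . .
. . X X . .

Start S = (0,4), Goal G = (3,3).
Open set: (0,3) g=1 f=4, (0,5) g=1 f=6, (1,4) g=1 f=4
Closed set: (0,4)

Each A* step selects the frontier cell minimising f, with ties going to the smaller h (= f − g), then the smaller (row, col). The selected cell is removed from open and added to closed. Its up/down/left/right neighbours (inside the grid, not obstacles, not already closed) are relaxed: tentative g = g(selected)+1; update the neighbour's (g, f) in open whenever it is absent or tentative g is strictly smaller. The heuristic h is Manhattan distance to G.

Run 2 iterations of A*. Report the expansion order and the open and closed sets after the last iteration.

order=[(0,3) → (1,3)]; open=[(0,2) g=2 f=6, (0,5) g=1 f=6, (1,2) g=3 f=6, (1,4) g=1 f=4, (2,3) g=3 f=4]; closed=[(0,3), (0,4), (1,3)]

step 1: expand (0,3) (f=4, h=3) → closed; open now [(0,2) g=2 f=6, (0,5) g=1 f=6, (1,3) g=2 f=4, (1,4) g=1 f=4]
step 2: expand (1,3) (f=4, h=2) → closed; open now [(0,2) g=2 f=6, (0,5) g=1 f=6, (1,2) g=3 f=6, (1,4) g=1 f=4, (2,3) g=3 f=4]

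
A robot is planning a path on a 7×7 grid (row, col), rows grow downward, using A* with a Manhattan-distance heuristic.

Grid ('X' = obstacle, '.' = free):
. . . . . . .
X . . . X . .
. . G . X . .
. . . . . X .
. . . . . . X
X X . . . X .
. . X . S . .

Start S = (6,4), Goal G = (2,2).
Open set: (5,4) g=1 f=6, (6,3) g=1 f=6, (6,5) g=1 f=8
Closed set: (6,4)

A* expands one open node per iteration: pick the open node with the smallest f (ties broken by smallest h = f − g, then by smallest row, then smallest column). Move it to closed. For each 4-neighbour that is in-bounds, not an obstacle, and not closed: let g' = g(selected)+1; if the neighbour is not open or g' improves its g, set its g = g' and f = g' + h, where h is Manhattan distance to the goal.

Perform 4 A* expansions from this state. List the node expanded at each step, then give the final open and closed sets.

step 1: expand (5,4) (f=6, h=5) → closed; open now [(4,4) g=2 f=6, (5,3) g=2 f=6, (6,3) g=1 f=6, (6,5) g=1 f=8]
step 2: expand (4,4) (f=6, h=4) → closed; open now [(3,4) g=3 f=6, (4,3) g=3 f=6, (4,5) g=3 f=8, (5,3) g=2 f=6, (6,3) g=1 f=6, (6,5) g=1 f=8]
step 3: expand (3,4) (f=6, h=3) → closed; open now [(3,3) g=4 f=6, (4,3) g=3 f=6, (4,5) g=3 f=8, (5,3) g=2 f=6, (6,3) g=1 f=6, (6,5) g=1 f=8]
step 4: expand (3,3) (f=6, h=2) → closed; open now [(2,3) g=5 f=6, (3,2) g=5 f=6, (4,3) g=3 f=6, (4,5) g=3 f=8, (5,3) g=2 f=6, (6,3) g=1 f=6, (6,5) g=1 f=8]

order=[(5,4) → (4,4) → (3,4) → (3,3)]; open=[(2,3) g=5 f=6, (3,2) g=5 f=6, (4,3) g=3 f=6, (4,5) g=3 f=8, (5,3) g=2 f=6, (6,3) g=1 f=6, (6,5) g=1 f=8]; closed=[(3,3), (3,4), (4,4), (5,4), (6,4)]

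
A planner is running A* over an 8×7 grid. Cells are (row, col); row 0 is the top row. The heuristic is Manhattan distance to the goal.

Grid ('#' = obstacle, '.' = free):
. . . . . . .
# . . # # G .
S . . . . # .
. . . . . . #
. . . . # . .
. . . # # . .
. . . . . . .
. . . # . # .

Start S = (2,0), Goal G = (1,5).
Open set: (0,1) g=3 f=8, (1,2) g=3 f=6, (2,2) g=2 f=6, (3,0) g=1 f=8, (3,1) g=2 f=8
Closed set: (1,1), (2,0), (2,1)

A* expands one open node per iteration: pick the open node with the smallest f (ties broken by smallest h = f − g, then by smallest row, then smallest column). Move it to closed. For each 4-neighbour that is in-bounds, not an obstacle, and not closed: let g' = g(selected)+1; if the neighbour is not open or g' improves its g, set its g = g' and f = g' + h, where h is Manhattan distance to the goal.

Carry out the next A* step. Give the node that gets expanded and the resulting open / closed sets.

step 1: expand (1,2) (f=6, h=3) → closed; open now [(0,1) g=3 f=8, (0,2) g=4 f=8, (2,2) g=2 f=6, (3,0) g=1 f=8, (3,1) g=2 f=8]

expanded=(1,2); open=[(0,1) g=3 f=8, (0,2) g=4 f=8, (2,2) g=2 f=6, (3,0) g=1 f=8, (3,1) g=2 f=8]; closed=[(1,1), (1,2), (2,0), (2,1)]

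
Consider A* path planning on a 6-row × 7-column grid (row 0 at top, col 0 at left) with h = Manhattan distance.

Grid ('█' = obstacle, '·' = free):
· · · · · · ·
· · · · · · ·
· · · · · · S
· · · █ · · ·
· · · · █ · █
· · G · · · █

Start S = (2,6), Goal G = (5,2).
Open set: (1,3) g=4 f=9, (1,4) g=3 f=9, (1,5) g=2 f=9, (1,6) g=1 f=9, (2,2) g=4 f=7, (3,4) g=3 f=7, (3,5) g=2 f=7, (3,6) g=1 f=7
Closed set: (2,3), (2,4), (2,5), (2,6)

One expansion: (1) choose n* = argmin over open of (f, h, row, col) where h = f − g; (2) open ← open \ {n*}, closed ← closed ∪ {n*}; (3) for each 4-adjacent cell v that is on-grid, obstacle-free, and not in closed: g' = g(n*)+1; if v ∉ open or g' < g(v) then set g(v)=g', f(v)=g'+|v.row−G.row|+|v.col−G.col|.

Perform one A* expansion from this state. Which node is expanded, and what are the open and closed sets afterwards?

expanded=(2,2); open=[(1,2) g=5 f=9, (1,3) g=4 f=9, (1,4) g=3 f=9, (1,5) g=2 f=9, (1,6) g=1 f=9, (2,1) g=5 f=9, (3,2) g=5 f=7, (3,4) g=3 f=7, (3,5) g=2 f=7, (3,6) g=1 f=7]; closed=[(2,2), (2,3), (2,4), (2,5), (2,6)]

step 1: expand (2,2) (f=7, h=3) → closed; open now [(1,2) g=5 f=9, (1,3) g=4 f=9, (1,4) g=3 f=9, (1,5) g=2 f=9, (1,6) g=1 f=9, (2,1) g=5 f=9, (3,2) g=5 f=7, (3,4) g=3 f=7, (3,5) g=2 f=7, (3,6) g=1 f=7]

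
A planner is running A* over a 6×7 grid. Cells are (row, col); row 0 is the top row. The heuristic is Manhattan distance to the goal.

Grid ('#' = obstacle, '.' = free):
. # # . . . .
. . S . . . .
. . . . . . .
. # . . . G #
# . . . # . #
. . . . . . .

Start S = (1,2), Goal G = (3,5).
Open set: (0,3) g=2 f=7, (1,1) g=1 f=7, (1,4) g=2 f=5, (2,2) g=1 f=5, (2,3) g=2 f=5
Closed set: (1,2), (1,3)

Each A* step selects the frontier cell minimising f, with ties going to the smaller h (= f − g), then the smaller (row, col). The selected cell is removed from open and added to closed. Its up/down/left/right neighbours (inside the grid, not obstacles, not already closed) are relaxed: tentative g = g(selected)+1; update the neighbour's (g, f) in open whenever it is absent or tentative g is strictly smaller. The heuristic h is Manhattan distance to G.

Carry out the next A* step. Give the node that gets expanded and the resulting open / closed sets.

expanded=(1,4); open=[(0,3) g=2 f=7, (0,4) g=3 f=7, (1,1) g=1 f=7, (1,5) g=3 f=5, (2,2) g=1 f=5, (2,3) g=2 f=5, (2,4) g=3 f=5]; closed=[(1,2), (1,3), (1,4)]

step 1: expand (1,4) (f=5, h=3) → closed; open now [(0,3) g=2 f=7, (0,4) g=3 f=7, (1,1) g=1 f=7, (1,5) g=3 f=5, (2,2) g=1 f=5, (2,3) g=2 f=5, (2,4) g=3 f=5]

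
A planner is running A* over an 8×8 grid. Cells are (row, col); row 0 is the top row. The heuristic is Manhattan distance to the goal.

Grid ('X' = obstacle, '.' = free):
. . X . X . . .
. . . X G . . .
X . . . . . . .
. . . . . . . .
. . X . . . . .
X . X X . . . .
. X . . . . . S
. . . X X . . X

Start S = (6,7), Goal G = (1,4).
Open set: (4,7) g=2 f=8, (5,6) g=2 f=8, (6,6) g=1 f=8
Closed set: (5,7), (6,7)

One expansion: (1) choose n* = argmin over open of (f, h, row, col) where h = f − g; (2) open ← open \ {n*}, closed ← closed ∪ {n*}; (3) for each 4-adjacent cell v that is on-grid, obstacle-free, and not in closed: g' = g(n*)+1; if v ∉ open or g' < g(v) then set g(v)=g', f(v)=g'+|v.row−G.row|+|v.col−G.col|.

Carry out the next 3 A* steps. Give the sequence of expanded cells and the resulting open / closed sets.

order=[(4,7) → (3,7) → (2,7)]; open=[(1,7) g=5 f=8, (2,6) g=5 f=8, (3,6) g=4 f=8, (4,6) g=3 f=8, (5,6) g=2 f=8, (6,6) g=1 f=8]; closed=[(2,7), (3,7), (4,7), (5,7), (6,7)]

step 1: expand (4,7) (f=8, h=6) → closed; open now [(3,7) g=3 f=8, (4,6) g=3 f=8, (5,6) g=2 f=8, (6,6) g=1 f=8]
step 2: expand (3,7) (f=8, h=5) → closed; open now [(2,7) g=4 f=8, (3,6) g=4 f=8, (4,6) g=3 f=8, (5,6) g=2 f=8, (6,6) g=1 f=8]
step 3: expand (2,7) (f=8, h=4) → closed; open now [(1,7) g=5 f=8, (2,6) g=5 f=8, (3,6) g=4 f=8, (4,6) g=3 f=8, (5,6) g=2 f=8, (6,6) g=1 f=8]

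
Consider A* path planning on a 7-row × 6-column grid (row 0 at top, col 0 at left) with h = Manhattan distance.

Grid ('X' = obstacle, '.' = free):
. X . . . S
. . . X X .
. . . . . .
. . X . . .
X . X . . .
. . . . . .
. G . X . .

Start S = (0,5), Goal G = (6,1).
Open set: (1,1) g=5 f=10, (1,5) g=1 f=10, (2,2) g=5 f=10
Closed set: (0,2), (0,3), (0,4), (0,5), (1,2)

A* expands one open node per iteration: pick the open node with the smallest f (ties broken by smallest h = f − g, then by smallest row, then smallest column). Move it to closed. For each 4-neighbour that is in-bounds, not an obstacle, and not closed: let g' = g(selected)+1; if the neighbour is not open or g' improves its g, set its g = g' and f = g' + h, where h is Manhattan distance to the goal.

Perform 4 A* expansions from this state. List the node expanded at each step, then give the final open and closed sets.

order=[(1,1) → (2,1) → (3,1) → (4,1)]; open=[(1,0) g=6 f=12, (1,5) g=1 f=10, (2,0) g=7 f=12, (2,2) g=5 f=10, (3,0) g=8 f=12, (5,1) g=9 f=10]; closed=[(0,2), (0,3), (0,4), (0,5), (1,1), (1,2), (2,1), (3,1), (4,1)]

step 1: expand (1,1) (f=10, h=5) → closed; open now [(1,0) g=6 f=12, (1,5) g=1 f=10, (2,1) g=6 f=10, (2,2) g=5 f=10]
step 2: expand (2,1) (f=10, h=4) → closed; open now [(1,0) g=6 f=12, (1,5) g=1 f=10, (2,0) g=7 f=12, (2,2) g=5 f=10, (3,1) g=7 f=10]
step 3: expand (3,1) (f=10, h=3) → closed; open now [(1,0) g=6 f=12, (1,5) g=1 f=10, (2,0) g=7 f=12, (2,2) g=5 f=10, (3,0) g=8 f=12, (4,1) g=8 f=10]
step 4: expand (4,1) (f=10, h=2) → closed; open now [(1,0) g=6 f=12, (1,5) g=1 f=10, (2,0) g=7 f=12, (2,2) g=5 f=10, (3,0) g=8 f=12, (5,1) g=9 f=10]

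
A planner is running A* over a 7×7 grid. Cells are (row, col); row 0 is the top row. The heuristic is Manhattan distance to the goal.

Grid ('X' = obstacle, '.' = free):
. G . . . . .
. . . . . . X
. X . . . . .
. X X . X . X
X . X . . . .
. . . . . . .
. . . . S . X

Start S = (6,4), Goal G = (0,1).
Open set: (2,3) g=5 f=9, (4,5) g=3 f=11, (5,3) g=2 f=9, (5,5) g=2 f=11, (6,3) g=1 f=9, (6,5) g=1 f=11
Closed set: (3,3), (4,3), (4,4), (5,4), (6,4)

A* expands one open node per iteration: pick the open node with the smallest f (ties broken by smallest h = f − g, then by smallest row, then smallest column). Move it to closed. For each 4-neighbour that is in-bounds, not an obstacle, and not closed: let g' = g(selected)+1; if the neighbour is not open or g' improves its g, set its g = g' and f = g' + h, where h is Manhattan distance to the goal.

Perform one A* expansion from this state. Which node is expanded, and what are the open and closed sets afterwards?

expanded=(2,3); open=[(1,3) g=6 f=9, (2,2) g=6 f=9, (2,4) g=6 f=11, (4,5) g=3 f=11, (5,3) g=2 f=9, (5,5) g=2 f=11, (6,3) g=1 f=9, (6,5) g=1 f=11]; closed=[(2,3), (3,3), (4,3), (4,4), (5,4), (6,4)]

step 1: expand (2,3) (f=9, h=4) → closed; open now [(1,3) g=6 f=9, (2,2) g=6 f=9, (2,4) g=6 f=11, (4,5) g=3 f=11, (5,3) g=2 f=9, (5,5) g=2 f=11, (6,3) g=1 f=9, (6,5) g=1 f=11]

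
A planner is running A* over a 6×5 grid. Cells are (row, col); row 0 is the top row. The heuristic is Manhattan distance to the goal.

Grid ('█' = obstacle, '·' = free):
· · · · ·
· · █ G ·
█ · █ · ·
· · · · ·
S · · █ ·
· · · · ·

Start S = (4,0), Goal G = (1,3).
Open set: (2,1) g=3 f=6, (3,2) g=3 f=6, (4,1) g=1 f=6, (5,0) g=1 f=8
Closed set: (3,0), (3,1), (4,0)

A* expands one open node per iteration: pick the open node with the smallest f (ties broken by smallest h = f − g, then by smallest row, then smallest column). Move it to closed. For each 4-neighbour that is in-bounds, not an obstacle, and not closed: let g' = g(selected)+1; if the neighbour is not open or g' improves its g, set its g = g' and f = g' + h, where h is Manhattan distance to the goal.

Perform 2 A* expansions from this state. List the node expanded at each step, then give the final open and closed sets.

order=[(2,1) → (1,1)]; open=[(0,1) g=5 f=8, (1,0) g=5 f=8, (3,2) g=3 f=6, (4,1) g=1 f=6, (5,0) g=1 f=8]; closed=[(1,1), (2,1), (3,0), (3,1), (4,0)]

step 1: expand (2,1) (f=6, h=3) → closed; open now [(1,1) g=4 f=6, (3,2) g=3 f=6, (4,1) g=1 f=6, (5,0) g=1 f=8]
step 2: expand (1,1) (f=6, h=2) → closed; open now [(0,1) g=5 f=8, (1,0) g=5 f=8, (3,2) g=3 f=6, (4,1) g=1 f=6, (5,0) g=1 f=8]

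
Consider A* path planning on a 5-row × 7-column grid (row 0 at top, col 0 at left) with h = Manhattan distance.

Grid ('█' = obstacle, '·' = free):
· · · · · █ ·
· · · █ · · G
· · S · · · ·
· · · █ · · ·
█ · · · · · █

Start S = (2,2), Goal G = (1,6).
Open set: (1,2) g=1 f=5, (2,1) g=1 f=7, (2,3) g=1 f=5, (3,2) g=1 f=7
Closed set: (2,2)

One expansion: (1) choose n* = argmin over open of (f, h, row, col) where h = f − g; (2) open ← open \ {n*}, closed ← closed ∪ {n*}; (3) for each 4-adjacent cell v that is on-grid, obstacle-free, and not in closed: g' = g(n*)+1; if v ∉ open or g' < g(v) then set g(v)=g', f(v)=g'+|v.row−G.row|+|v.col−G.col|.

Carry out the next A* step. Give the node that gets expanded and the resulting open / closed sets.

step 1: expand (1,2) (f=5, h=4) → closed; open now [(0,2) g=2 f=7, (1,1) g=2 f=7, (2,1) g=1 f=7, (2,3) g=1 f=5, (3,2) g=1 f=7]

expanded=(1,2); open=[(0,2) g=2 f=7, (1,1) g=2 f=7, (2,1) g=1 f=7, (2,3) g=1 f=5, (3,2) g=1 f=7]; closed=[(1,2), (2,2)]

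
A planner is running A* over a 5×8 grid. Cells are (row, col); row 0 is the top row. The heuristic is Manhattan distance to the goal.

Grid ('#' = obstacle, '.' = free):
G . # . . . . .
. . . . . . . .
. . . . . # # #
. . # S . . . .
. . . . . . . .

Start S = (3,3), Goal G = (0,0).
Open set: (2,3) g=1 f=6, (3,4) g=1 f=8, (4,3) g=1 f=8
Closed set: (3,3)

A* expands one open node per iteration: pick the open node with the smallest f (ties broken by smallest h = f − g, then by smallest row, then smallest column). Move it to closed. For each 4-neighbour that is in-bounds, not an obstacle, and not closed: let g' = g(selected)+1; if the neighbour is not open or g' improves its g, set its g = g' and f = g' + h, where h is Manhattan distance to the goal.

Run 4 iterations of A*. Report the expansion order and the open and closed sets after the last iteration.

order=[(2,3) → (1,3) → (0,3) → (1,2)]; open=[(0,4) g=4 f=8, (1,1) g=4 f=6, (1,4) g=3 f=8, (2,2) g=2 f=6, (2,4) g=2 f=8, (3,4) g=1 f=8, (4,3) g=1 f=8]; closed=[(0,3), (1,2), (1,3), (2,3), (3,3)]

step 1: expand (2,3) (f=6, h=5) → closed; open now [(1,3) g=2 f=6, (2,2) g=2 f=6, (2,4) g=2 f=8, (3,4) g=1 f=8, (4,3) g=1 f=8]
step 2: expand (1,3) (f=6, h=4) → closed; open now [(0,3) g=3 f=6, (1,2) g=3 f=6, (1,4) g=3 f=8, (2,2) g=2 f=6, (2,4) g=2 f=8, (3,4) g=1 f=8, (4,3) g=1 f=8]
step 3: expand (0,3) (f=6, h=3) → closed; open now [(0,4) g=4 f=8, (1,2) g=3 f=6, (1,4) g=3 f=8, (2,2) g=2 f=6, (2,4) g=2 f=8, (3,4) g=1 f=8, (4,3) g=1 f=8]
step 4: expand (1,2) (f=6, h=3) → closed; open now [(0,4) g=4 f=8, (1,1) g=4 f=6, (1,4) g=3 f=8, (2,2) g=2 f=6, (2,4) g=2 f=8, (3,4) g=1 f=8, (4,3) g=1 f=8]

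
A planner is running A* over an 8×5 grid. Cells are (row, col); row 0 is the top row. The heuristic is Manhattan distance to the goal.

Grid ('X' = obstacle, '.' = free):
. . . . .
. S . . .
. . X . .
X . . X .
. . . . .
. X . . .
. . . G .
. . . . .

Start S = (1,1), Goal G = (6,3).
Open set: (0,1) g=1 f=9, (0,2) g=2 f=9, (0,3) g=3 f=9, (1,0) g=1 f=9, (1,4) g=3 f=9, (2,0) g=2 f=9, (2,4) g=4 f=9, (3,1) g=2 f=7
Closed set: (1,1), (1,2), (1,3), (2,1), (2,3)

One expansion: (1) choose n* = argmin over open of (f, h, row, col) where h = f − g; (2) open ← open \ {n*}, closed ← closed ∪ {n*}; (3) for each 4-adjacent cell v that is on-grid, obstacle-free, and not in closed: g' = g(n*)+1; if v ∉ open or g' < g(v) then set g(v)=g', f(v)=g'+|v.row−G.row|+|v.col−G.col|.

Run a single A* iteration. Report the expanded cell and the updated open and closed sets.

step 1: expand (3,1) (f=7, h=5) → closed; open now [(0,1) g=1 f=9, (0,2) g=2 f=9, (0,3) g=3 f=9, (1,0) g=1 f=9, (1,4) g=3 f=9, (2,0) g=2 f=9, (2,4) g=4 f=9, (3,2) g=3 f=7, (4,1) g=3 f=7]

expanded=(3,1); open=[(0,1) g=1 f=9, (0,2) g=2 f=9, (0,3) g=3 f=9, (1,0) g=1 f=9, (1,4) g=3 f=9, (2,0) g=2 f=9, (2,4) g=4 f=9, (3,2) g=3 f=7, (4,1) g=3 f=7]; closed=[(1,1), (1,2), (1,3), (2,1), (2,3), (3,1)]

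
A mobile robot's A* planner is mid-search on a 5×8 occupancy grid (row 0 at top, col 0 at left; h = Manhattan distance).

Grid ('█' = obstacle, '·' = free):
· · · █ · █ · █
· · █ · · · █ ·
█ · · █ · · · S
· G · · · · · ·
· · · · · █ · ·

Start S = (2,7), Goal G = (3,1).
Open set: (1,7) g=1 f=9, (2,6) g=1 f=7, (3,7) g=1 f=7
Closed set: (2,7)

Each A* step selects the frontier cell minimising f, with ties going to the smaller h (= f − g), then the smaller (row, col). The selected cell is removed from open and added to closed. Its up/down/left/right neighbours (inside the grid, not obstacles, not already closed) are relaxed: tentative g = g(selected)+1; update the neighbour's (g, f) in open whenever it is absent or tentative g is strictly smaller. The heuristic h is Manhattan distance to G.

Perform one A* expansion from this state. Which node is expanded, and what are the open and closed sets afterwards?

expanded=(2,6); open=[(1,7) g=1 f=9, (2,5) g=2 f=7, (3,6) g=2 f=7, (3,7) g=1 f=7]; closed=[(2,6), (2,7)]

step 1: expand (2,6) (f=7, h=6) → closed; open now [(1,7) g=1 f=9, (2,5) g=2 f=7, (3,6) g=2 f=7, (3,7) g=1 f=7]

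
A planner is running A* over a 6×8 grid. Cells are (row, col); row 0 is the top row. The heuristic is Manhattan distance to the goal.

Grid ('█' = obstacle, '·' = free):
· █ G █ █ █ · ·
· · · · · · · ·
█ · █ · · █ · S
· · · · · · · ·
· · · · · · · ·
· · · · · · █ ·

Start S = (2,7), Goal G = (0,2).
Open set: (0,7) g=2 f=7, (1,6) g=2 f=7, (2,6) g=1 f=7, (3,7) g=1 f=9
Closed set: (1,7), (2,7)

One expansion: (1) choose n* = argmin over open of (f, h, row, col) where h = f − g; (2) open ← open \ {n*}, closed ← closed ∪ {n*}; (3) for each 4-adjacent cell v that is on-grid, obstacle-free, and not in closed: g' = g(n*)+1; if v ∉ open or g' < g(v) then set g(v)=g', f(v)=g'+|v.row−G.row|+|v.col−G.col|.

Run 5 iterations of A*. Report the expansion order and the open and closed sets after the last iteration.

step 1: expand (0,7) (f=7, h=5) → closed; open now [(0,6) g=3 f=7, (1,6) g=2 f=7, (2,6) g=1 f=7, (3,7) g=1 f=9]
step 2: expand (0,6) (f=7, h=4) → closed; open now [(1,6) g=2 f=7, (2,6) g=1 f=7, (3,7) g=1 f=9]
step 3: expand (1,6) (f=7, h=5) → closed; open now [(1,5) g=3 f=7, (2,6) g=1 f=7, (3,7) g=1 f=9]
step 4: expand (1,5) (f=7, h=4) → closed; open now [(1,4) g=4 f=7, (2,6) g=1 f=7, (3,7) g=1 f=9]
step 5: expand (1,4) (f=7, h=3) → closed; open now [(1,3) g=5 f=7, (2,4) g=5 f=9, (2,6) g=1 f=7, (3,7) g=1 f=9]

order=[(0,7) → (0,6) → (1,6) → (1,5) → (1,4)]; open=[(1,3) g=5 f=7, (2,4) g=5 f=9, (2,6) g=1 f=7, (3,7) g=1 f=9]; closed=[(0,6), (0,7), (1,4), (1,5), (1,6), (1,7), (2,7)]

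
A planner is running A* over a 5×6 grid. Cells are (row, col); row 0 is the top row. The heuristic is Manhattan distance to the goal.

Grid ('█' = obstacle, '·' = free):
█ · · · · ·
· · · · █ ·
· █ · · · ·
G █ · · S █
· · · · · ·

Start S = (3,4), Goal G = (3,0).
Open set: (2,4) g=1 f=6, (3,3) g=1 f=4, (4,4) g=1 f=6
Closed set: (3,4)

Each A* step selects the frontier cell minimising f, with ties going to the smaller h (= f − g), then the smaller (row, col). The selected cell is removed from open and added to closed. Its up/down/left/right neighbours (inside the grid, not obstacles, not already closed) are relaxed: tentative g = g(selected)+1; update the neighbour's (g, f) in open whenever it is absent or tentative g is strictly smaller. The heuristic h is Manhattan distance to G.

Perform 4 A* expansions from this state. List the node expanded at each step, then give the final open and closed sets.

step 1: expand (3,3) (f=4, h=3) → closed; open now [(2,3) g=2 f=6, (2,4) g=1 f=6, (3,2) g=2 f=4, (4,3) g=2 f=6, (4,4) g=1 f=6]
step 2: expand (3,2) (f=4, h=2) → closed; open now [(2,2) g=3 f=6, (2,3) g=2 f=6, (2,4) g=1 f=6, (4,2) g=3 f=6, (4,3) g=2 f=6, (4,4) g=1 f=6]
step 3: expand (2,2) (f=6, h=3) → closed; open now [(1,2) g=4 f=8, (2,3) g=2 f=6, (2,4) g=1 f=6, (4,2) g=3 f=6, (4,3) g=2 f=6, (4,4) g=1 f=6]
step 4: expand (4,2) (f=6, h=3) → closed; open now [(1,2) g=4 f=8, (2,3) g=2 f=6, (2,4) g=1 f=6, (4,1) g=4 f=6, (4,3) g=2 f=6, (4,4) g=1 f=6]

order=[(3,3) → (3,2) → (2,2) → (4,2)]; open=[(1,2) g=4 f=8, (2,3) g=2 f=6, (2,4) g=1 f=6, (4,1) g=4 f=6, (4,3) g=2 f=6, (4,4) g=1 f=6]; closed=[(2,2), (3,2), (3,3), (3,4), (4,2)]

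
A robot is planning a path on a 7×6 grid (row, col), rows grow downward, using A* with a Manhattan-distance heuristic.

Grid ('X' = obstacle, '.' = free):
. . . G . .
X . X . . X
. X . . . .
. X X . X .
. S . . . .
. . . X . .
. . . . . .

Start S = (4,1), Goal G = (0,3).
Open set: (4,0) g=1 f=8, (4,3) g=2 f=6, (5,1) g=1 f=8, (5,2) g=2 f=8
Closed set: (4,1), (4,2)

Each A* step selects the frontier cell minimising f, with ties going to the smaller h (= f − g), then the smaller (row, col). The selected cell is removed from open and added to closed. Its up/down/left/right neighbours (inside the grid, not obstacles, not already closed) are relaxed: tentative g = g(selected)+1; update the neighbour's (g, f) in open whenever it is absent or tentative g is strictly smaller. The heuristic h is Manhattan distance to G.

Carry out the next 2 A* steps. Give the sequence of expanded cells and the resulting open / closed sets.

step 1: expand (4,3) (f=6, h=4) → closed; open now [(3,3) g=3 f=6, (4,0) g=1 f=8, (4,4) g=3 f=8, (5,1) g=1 f=8, (5,2) g=2 f=8]
step 2: expand (3,3) (f=6, h=3) → closed; open now [(2,3) g=4 f=6, (4,0) g=1 f=8, (4,4) g=3 f=8, (5,1) g=1 f=8, (5,2) g=2 f=8]

order=[(4,3) → (3,3)]; open=[(2,3) g=4 f=6, (4,0) g=1 f=8, (4,4) g=3 f=8, (5,1) g=1 f=8, (5,2) g=2 f=8]; closed=[(3,3), (4,1), (4,2), (4,3)]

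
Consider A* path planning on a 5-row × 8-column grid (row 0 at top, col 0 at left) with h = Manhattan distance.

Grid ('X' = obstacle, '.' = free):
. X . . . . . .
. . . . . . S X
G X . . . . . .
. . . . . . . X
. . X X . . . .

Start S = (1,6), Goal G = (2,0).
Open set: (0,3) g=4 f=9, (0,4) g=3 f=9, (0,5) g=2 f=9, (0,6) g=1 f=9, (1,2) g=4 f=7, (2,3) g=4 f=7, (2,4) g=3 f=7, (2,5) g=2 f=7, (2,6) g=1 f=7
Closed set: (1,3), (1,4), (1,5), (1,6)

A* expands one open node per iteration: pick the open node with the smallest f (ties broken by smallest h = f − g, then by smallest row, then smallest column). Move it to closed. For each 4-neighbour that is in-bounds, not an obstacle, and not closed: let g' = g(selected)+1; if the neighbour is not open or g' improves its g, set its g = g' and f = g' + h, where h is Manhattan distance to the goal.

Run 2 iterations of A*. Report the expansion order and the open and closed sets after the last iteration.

step 1: expand (1,2) (f=7, h=3) → closed; open now [(0,2) g=5 f=9, (0,3) g=4 f=9, (0,4) g=3 f=9, (0,5) g=2 f=9, (0,6) g=1 f=9, (1,1) g=5 f=7, (2,2) g=5 f=7, (2,3) g=4 f=7, (2,4) g=3 f=7, (2,5) g=2 f=7, (2,6) g=1 f=7]
step 2: expand (1,1) (f=7, h=2) → closed; open now [(0,2) g=5 f=9, (0,3) g=4 f=9, (0,4) g=3 f=9, (0,5) g=2 f=9, (0,6) g=1 f=9, (1,0) g=6 f=7, (2,2) g=5 f=7, (2,3) g=4 f=7, (2,4) g=3 f=7, (2,5) g=2 f=7, (2,6) g=1 f=7]

order=[(1,2) → (1,1)]; open=[(0,2) g=5 f=9, (0,3) g=4 f=9, (0,4) g=3 f=9, (0,5) g=2 f=9, (0,6) g=1 f=9, (1,0) g=6 f=7, (2,2) g=5 f=7, (2,3) g=4 f=7, (2,4) g=3 f=7, (2,5) g=2 f=7, (2,6) g=1 f=7]; closed=[(1,1), (1,2), (1,3), (1,4), (1,5), (1,6)]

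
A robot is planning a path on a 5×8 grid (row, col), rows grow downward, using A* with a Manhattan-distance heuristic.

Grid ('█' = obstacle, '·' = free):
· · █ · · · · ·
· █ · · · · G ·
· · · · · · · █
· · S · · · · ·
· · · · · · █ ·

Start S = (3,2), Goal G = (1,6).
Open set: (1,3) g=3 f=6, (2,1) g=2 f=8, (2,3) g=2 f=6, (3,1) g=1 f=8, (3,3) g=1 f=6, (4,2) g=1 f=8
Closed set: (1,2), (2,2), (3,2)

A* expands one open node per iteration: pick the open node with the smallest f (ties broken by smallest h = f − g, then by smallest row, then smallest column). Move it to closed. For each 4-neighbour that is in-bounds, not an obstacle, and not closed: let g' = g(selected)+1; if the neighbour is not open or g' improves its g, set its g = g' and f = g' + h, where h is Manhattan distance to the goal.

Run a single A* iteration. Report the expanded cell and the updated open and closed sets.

step 1: expand (1,3) (f=6, h=3) → closed; open now [(0,3) g=4 f=8, (1,4) g=4 f=6, (2,1) g=2 f=8, (2,3) g=2 f=6, (3,1) g=1 f=8, (3,3) g=1 f=6, (4,2) g=1 f=8]

expanded=(1,3); open=[(0,3) g=4 f=8, (1,4) g=4 f=6, (2,1) g=2 f=8, (2,3) g=2 f=6, (3,1) g=1 f=8, (3,3) g=1 f=6, (4,2) g=1 f=8]; closed=[(1,2), (1,3), (2,2), (3,2)]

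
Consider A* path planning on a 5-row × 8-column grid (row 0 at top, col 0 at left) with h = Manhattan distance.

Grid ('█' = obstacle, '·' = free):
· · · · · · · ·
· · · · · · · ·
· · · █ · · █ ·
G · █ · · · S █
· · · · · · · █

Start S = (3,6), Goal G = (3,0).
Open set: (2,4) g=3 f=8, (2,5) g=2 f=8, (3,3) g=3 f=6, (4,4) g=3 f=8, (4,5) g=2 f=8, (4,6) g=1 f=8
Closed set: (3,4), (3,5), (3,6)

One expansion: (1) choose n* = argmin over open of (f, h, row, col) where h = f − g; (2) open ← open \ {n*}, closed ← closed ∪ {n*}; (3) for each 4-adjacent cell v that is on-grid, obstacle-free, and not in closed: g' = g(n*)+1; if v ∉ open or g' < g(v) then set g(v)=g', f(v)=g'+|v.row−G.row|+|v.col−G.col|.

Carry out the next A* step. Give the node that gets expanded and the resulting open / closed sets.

step 1: expand (3,3) (f=6, h=3) → closed; open now [(2,4) g=3 f=8, (2,5) g=2 f=8, (4,3) g=4 f=8, (4,4) g=3 f=8, (4,5) g=2 f=8, (4,6) g=1 f=8]

expanded=(3,3); open=[(2,4) g=3 f=8, (2,5) g=2 f=8, (4,3) g=4 f=8, (4,4) g=3 f=8, (4,5) g=2 f=8, (4,6) g=1 f=8]; closed=[(3,3), (3,4), (3,5), (3,6)]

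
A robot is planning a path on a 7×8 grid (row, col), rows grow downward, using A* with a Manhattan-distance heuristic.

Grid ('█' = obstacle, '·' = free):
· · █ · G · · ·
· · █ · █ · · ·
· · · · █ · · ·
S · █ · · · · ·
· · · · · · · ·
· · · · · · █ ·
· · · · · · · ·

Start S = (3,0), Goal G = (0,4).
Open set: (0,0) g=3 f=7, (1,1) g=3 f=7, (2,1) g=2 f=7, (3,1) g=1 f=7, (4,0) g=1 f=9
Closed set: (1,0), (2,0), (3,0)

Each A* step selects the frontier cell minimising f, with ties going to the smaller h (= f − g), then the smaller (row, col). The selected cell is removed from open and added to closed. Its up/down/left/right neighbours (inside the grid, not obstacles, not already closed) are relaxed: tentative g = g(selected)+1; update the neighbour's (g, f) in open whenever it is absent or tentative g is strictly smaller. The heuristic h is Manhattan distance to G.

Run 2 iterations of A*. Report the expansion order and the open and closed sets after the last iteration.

step 1: expand (0,0) (f=7, h=4) → closed; open now [(0,1) g=4 f=7, (1,1) g=3 f=7, (2,1) g=2 f=7, (3,1) g=1 f=7, (4,0) g=1 f=9]
step 2: expand (0,1) (f=7, h=3) → closed; open now [(1,1) g=3 f=7, (2,1) g=2 f=7, (3,1) g=1 f=7, (4,0) g=1 f=9]

order=[(0,0) → (0,1)]; open=[(1,1) g=3 f=7, (2,1) g=2 f=7, (3,1) g=1 f=7, (4,0) g=1 f=9]; closed=[(0,0), (0,1), (1,0), (2,0), (3,0)]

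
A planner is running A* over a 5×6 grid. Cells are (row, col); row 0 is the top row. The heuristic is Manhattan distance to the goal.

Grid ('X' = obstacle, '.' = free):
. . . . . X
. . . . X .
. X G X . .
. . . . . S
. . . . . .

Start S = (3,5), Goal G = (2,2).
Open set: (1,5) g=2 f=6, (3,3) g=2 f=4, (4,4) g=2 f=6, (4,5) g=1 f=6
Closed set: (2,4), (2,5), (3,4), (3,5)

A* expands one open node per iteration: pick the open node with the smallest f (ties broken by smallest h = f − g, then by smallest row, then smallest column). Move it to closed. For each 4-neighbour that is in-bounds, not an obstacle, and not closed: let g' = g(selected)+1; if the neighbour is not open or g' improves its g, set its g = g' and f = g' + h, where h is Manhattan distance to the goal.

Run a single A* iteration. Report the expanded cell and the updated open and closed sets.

step 1: expand (3,3) (f=4, h=2) → closed; open now [(1,5) g=2 f=6, (3,2) g=3 f=4, (4,3) g=3 f=6, (4,4) g=2 f=6, (4,5) g=1 f=6]

expanded=(3,3); open=[(1,5) g=2 f=6, (3,2) g=3 f=4, (4,3) g=3 f=6, (4,4) g=2 f=6, (4,5) g=1 f=6]; closed=[(2,4), (2,5), (3,3), (3,4), (3,5)]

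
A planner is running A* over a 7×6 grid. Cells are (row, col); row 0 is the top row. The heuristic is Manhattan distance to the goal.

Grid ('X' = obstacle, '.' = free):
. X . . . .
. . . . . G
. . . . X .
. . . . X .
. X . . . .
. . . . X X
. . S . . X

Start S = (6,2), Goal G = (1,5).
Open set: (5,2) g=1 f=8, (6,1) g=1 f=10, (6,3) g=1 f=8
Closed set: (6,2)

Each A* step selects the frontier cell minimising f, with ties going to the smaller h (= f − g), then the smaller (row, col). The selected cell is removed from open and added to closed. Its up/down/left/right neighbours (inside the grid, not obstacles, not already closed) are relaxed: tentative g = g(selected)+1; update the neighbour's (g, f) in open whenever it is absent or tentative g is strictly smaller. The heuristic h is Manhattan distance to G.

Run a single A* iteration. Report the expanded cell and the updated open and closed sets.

step 1: expand (5,2) (f=8, h=7) → closed; open now [(4,2) g=2 f=8, (5,1) g=2 f=10, (5,3) g=2 f=8, (6,1) g=1 f=10, (6,3) g=1 f=8]

expanded=(5,2); open=[(4,2) g=2 f=8, (5,1) g=2 f=10, (5,3) g=2 f=8, (6,1) g=1 f=10, (6,3) g=1 f=8]; closed=[(5,2), (6,2)]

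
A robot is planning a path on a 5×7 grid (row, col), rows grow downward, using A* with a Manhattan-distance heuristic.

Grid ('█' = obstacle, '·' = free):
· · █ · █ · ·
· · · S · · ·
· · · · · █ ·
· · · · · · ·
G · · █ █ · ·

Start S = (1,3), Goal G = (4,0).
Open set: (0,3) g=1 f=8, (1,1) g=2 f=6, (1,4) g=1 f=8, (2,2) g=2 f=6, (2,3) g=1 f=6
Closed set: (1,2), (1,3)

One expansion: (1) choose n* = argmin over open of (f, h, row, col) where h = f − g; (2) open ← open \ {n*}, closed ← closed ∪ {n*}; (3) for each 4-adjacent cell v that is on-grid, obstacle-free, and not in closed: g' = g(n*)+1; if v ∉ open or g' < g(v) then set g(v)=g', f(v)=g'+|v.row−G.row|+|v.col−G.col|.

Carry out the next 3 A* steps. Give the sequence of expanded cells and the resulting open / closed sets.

order=[(1,1) → (1,0) → (2,0)]; open=[(0,0) g=4 f=8, (0,1) g=3 f=8, (0,3) g=1 f=8, (1,4) g=1 f=8, (2,1) g=3 f=6, (2,2) g=2 f=6, (2,3) g=1 f=6, (3,0) g=5 f=6]; closed=[(1,0), (1,1), (1,2), (1,3), (2,0)]

step 1: expand (1,1) (f=6, h=4) → closed; open now [(0,1) g=3 f=8, (0,3) g=1 f=8, (1,0) g=3 f=6, (1,4) g=1 f=8, (2,1) g=3 f=6, (2,2) g=2 f=6, (2,3) g=1 f=6]
step 2: expand (1,0) (f=6, h=3) → closed; open now [(0,0) g=4 f=8, (0,1) g=3 f=8, (0,3) g=1 f=8, (1,4) g=1 f=8, (2,0) g=4 f=6, (2,1) g=3 f=6, (2,2) g=2 f=6, (2,3) g=1 f=6]
step 3: expand (2,0) (f=6, h=2) → closed; open now [(0,0) g=4 f=8, (0,1) g=3 f=8, (0,3) g=1 f=8, (1,4) g=1 f=8, (2,1) g=3 f=6, (2,2) g=2 f=6, (2,3) g=1 f=6, (3,0) g=5 f=6]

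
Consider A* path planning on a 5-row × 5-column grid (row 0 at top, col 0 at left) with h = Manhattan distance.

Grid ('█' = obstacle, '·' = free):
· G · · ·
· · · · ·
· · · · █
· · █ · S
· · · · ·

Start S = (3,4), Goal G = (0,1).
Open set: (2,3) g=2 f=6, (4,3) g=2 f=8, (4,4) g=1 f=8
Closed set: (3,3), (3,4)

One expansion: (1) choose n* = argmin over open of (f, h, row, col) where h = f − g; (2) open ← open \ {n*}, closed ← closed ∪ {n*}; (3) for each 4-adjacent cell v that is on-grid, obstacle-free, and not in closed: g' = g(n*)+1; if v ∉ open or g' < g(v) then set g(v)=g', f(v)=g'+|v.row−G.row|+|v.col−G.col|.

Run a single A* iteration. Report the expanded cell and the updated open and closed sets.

step 1: expand (2,3) (f=6, h=4) → closed; open now [(1,3) g=3 f=6, (2,2) g=3 f=6, (4,3) g=2 f=8, (4,4) g=1 f=8]

expanded=(2,3); open=[(1,3) g=3 f=6, (2,2) g=3 f=6, (4,3) g=2 f=8, (4,4) g=1 f=8]; closed=[(2,3), (3,3), (3,4)]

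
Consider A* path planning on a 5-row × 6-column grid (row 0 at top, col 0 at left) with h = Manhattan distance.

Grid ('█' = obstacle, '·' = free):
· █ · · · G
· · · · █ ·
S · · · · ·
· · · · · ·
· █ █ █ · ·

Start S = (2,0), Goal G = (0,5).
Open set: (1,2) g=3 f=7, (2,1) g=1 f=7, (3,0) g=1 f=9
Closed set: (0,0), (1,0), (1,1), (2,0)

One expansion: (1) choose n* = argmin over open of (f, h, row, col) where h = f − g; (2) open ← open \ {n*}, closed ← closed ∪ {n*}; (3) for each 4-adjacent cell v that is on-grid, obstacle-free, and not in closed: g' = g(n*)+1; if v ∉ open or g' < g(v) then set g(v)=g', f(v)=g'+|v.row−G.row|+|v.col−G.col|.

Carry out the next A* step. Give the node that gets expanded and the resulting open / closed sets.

step 1: expand (1,2) (f=7, h=4) → closed; open now [(0,2) g=4 f=7, (1,3) g=4 f=7, (2,1) g=1 f=7, (2,2) g=4 f=9, (3,0) g=1 f=9]

expanded=(1,2); open=[(0,2) g=4 f=7, (1,3) g=4 f=7, (2,1) g=1 f=7, (2,2) g=4 f=9, (3,0) g=1 f=9]; closed=[(0,0), (1,0), (1,1), (1,2), (2,0)]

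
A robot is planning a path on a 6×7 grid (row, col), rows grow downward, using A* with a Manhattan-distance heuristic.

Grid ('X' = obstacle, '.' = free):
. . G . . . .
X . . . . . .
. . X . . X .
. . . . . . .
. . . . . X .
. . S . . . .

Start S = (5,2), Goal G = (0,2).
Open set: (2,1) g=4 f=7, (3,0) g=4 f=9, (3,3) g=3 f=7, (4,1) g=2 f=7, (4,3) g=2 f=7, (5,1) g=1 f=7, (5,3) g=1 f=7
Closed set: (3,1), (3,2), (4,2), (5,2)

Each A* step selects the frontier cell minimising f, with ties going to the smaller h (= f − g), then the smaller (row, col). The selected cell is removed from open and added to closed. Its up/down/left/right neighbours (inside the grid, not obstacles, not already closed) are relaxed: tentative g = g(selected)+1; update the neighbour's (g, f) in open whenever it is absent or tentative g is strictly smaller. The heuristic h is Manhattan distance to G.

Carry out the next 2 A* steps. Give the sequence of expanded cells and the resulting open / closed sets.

order=[(2,1) → (1,1)]; open=[(0,1) g=6 f=7, (1,2) g=6 f=7, (2,0) g=5 f=9, (3,0) g=4 f=9, (3,3) g=3 f=7, (4,1) g=2 f=7, (4,3) g=2 f=7, (5,1) g=1 f=7, (5,3) g=1 f=7]; closed=[(1,1), (2,1), (3,1), (3,2), (4,2), (5,2)]

step 1: expand (2,1) (f=7, h=3) → closed; open now [(1,1) g=5 f=7, (2,0) g=5 f=9, (3,0) g=4 f=9, (3,3) g=3 f=7, (4,1) g=2 f=7, (4,3) g=2 f=7, (5,1) g=1 f=7, (5,3) g=1 f=7]
step 2: expand (1,1) (f=7, h=2) → closed; open now [(0,1) g=6 f=7, (1,2) g=6 f=7, (2,0) g=5 f=9, (3,0) g=4 f=9, (3,3) g=3 f=7, (4,1) g=2 f=7, (4,3) g=2 f=7, (5,1) g=1 f=7, (5,3) g=1 f=7]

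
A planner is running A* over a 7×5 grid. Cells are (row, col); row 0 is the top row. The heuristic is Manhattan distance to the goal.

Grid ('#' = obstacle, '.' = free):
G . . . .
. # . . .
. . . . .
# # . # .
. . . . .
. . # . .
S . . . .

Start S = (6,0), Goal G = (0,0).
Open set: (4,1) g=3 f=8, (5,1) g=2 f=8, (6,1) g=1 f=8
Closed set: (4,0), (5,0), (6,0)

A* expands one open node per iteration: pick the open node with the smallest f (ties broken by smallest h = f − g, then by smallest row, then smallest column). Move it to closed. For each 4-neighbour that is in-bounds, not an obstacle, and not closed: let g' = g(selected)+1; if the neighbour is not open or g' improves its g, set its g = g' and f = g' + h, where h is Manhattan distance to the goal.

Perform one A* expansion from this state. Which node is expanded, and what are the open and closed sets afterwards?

expanded=(4,1); open=[(4,2) g=4 f=10, (5,1) g=2 f=8, (6,1) g=1 f=8]; closed=[(4,0), (4,1), (5,0), (6,0)]

step 1: expand (4,1) (f=8, h=5) → closed; open now [(4,2) g=4 f=10, (5,1) g=2 f=8, (6,1) g=1 f=8]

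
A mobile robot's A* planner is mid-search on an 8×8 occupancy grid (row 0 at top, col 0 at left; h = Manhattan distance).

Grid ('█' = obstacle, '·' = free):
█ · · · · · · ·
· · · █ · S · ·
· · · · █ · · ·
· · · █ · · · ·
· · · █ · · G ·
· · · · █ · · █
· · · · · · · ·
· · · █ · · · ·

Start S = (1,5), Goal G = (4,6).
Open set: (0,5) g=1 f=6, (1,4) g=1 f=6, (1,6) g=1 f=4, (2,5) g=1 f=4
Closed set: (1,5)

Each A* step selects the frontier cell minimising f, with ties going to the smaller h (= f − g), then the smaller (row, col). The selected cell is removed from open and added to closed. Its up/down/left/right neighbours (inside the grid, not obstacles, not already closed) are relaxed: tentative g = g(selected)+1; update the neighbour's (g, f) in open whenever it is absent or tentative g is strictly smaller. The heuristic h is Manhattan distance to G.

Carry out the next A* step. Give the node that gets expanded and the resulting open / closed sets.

expanded=(1,6); open=[(0,5) g=1 f=6, (0,6) g=2 f=6, (1,4) g=1 f=6, (1,7) g=2 f=6, (2,5) g=1 f=4, (2,6) g=2 f=4]; closed=[(1,5), (1,6)]

step 1: expand (1,6) (f=4, h=3) → closed; open now [(0,5) g=1 f=6, (0,6) g=2 f=6, (1,4) g=1 f=6, (1,7) g=2 f=6, (2,5) g=1 f=4, (2,6) g=2 f=4]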